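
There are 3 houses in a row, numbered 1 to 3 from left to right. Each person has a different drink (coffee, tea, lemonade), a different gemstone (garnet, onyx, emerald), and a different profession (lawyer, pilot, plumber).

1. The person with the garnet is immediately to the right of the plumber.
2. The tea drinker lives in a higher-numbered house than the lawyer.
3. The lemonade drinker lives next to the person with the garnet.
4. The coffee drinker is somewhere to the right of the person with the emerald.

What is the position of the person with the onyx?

3

House 1's drink must be lemonade (nothing else left).
So house 3 gets pilot for profession.
The person with the garnet is in house 2 (clue 3).
The only gemstone still possible for house 1 is emerald.
House 3's gemstone must be onyx (nothing else left).
Clue 1 places the plumber in house 1.
That leaves lawyer as the profession for house 2.
Clue 2 places the tea drinker in house 3.
House 2's drink must be coffee (nothing else left).
So: house 1 = lemonade/emerald/plumber, house 2 = coffee/garnet/lawyer, house 3 = tea/onyx/pilot.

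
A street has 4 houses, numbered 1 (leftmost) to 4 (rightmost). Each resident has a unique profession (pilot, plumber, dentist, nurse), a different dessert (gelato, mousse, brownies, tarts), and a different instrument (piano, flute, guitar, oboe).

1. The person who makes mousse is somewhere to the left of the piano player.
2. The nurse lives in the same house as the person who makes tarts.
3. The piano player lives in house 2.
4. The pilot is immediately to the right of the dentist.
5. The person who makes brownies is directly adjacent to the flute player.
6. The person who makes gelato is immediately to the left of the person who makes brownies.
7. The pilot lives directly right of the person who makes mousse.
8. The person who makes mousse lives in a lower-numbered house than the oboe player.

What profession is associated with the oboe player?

The piano player is in house 2 (clue 3).
By clue 1, the person who makes mousse is in house 1.
Clue 7: the pilot is in house 2.
From clue 4, the dentist must be in house 1.
So house 2 gets gelato for dessert.
By clue 6, the person who makes brownies is in house 3.
House 4 dessert: only tarts fits.
The only instrument still possible for house 1 is guitar.
By clue 2, the nurse is in house 4.
From clue 5, the flute player must be in house 4.
House 3's profession must be plumber (nothing else left).
House 3's instrument must be oboe (nothing else left).
So: house 1 = dentist/mousse/guitar, house 2 = pilot/gelato/piano, house 3 = plumber/brownies/oboe, house 4 = nurse/tarts/flute.

plumber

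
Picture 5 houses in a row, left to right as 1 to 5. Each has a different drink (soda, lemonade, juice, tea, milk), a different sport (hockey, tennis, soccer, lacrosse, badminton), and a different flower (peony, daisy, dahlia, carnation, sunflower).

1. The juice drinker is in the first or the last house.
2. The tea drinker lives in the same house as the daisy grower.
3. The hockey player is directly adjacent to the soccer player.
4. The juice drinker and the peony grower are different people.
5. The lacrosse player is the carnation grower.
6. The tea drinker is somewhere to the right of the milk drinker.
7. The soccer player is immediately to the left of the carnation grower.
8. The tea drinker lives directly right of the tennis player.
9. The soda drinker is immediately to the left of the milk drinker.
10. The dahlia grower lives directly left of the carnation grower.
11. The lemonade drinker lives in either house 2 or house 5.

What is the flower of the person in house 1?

The juice drinker is narrowed to house 1 or 5; consider each.
Placing it in house 5 leads to a contradiction, so it's in house 1.
The lemonade drinker is narrowed to house 2 or 5; consider each.
Placing it in house 5 leads to a contradiction, so it's in house 2.
So house 5 gets tea for drink.
From clue 2, the daisy grower must be in house 5.
From clue 8, the tennis player must be in house 4.
Clue 9: the milk drinker is in house 4.
The only drink still possible for house 3 is soda.
House 5's sport must be badminton (nothing else left).
The lacrosse player is narrowed to house 2 or 3; consider each.
Placing it in house 2 leads to a contradiction, so it's in house 3.
Clue 5 places the carnation grower in house 3.
Clue 7 places the soccer player in house 2.
Clue 10: the dahlia grower is in house 2.
The only sport still possible for house 1 is hockey.
So house 1 gets sunflower for flower.
That leaves peony as the flower for house 4.
So: house 1 = juice/hockey/sunflower, house 2 = lemonade/soccer/dahlia, house 3 = soda/lacrosse/carnation, house 4 = milk/tennis/peony, house 5 = tea/badminton/daisy.

sunflower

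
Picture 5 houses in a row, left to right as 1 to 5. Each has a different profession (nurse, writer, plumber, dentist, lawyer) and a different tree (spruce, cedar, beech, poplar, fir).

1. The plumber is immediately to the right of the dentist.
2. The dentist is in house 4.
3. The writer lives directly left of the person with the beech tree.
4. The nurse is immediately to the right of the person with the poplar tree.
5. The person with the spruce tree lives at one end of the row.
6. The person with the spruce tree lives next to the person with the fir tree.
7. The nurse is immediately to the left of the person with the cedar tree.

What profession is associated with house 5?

The dentist is in house 4 (clue 2).
From clue 1, the plumber must be in house 5.
That leaves spruce as the tree for house 5.
Clue 6: the person with the fir tree is in house 4.
The only tree still possible for house 1 is poplar.
The only tree still possible for house 2 is beech.
That leaves cedar as the tree for house 3.
By clue 3, the writer is in house 1.
The nurse is in house 2 (clue 4).
House 3 profession: only lawyer fits.
So: house 1 = writer/poplar, house 2 = nurse/beech, house 3 = lawyer/cedar, house 4 = dentist/fir, house 5 = plumber/spruce.

plumber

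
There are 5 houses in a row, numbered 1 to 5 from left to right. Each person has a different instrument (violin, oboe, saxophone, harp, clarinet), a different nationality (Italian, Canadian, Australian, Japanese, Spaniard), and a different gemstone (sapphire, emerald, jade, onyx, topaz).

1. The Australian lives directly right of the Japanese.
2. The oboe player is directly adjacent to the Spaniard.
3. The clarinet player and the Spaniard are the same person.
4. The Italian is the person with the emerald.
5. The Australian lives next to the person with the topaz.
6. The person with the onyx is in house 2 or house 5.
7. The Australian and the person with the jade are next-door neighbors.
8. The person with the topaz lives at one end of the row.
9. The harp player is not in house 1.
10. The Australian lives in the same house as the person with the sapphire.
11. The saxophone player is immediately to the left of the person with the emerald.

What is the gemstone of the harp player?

The Australian is narrowed to house 2 or 4; consider each.
Placing it in house 4 leads to a contradiction, so it's in house 2.
Clue 1 places the Japanese in house 1.
By clue 5, the person with the topaz is in house 1.
The person with the sapphire is in house 2 (clue 10).
So house 4 gets emerald for gemstone.
That leaves onyx as the gemstone for house 5.
From clue 4, the Italian must be in house 4.
By clue 11, the saxophone player is in house 3.
That leaves violin as the instrument for house 1.
The only gemstone still possible for house 3 is jade.
From clue 3, the clarinet player must be in house 5.
By clue 3, the Spaniard is in house 5.
So house 3 gets Canadian for nationality.
Clue 2 places the oboe player in house 4.
That leaves harp as the instrument for house 2.
So: house 1 = violin/Japanese/topaz, house 2 = harp/Australian/sapphire, house 3 = saxophone/Canadian/jade, house 4 = oboe/Italian/emerald, house 5 = clarinet/Spaniard/onyx.

sapphire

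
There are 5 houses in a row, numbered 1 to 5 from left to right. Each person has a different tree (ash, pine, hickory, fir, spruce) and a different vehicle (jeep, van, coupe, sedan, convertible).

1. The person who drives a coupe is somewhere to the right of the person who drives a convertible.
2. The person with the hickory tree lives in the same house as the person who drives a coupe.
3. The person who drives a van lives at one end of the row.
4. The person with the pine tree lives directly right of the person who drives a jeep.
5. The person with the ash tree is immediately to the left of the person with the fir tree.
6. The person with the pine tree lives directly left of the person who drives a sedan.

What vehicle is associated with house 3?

convertible

The person who drives a van is narrowed to house 1 or 5; consider each.
Placing it in house 5 leads to a contradiction, so it's in house 1.
The person with the pine tree is narrowed to house 3 or 4; consider each.
Placing it in house 4 leads to a contradiction, so it's in house 3.
The person who drives a jeep is in house 2 (clue 4).
From clue 6, the person who drives a sedan must be in house 4.
That leaves convertible as the vehicle for house 3.
So house 5 gets coupe for vehicle.
From clue 2, the person with the hickory tree must be in house 5.
House 2 tree: only fir fits.
Clue 5 places the person with the ash tree in house 1.
House 4's tree must be spruce (nothing else left).
So: house 1 = ash/van, house 2 = fir/jeep, house 3 = pine/convertible, house 4 = spruce/sedan, house 5 = hickory/coupe.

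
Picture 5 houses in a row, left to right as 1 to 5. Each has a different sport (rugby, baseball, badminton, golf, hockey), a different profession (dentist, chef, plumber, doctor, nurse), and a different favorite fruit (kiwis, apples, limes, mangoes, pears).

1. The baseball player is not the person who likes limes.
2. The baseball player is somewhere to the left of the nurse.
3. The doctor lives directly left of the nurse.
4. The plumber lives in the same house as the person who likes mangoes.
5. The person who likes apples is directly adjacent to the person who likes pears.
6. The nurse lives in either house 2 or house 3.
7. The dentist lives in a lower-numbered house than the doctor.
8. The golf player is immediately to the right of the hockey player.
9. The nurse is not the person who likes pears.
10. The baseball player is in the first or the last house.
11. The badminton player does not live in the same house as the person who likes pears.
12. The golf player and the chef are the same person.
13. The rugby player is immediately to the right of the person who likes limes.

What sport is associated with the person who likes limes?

By clue 10, the baseball player is in house 1.
Clue 3: the doctor is in house 2.
From clue 3, the nurse must be in house 3.
Clue 7 places the dentist in house 1.
The only sport still possible for house 2 is badminton.
The golf player is narrowed to house 4 or 5; consider each.
Placing it in house 5 leads to a contradiction, so it's in house 4.
Clue 8 places the hockey player in house 3.
By clue 12, the chef is in house 4.
House 5's sport must be rugby (nothing else left).
House 5 profession: only plumber fits.
The person who likes mangoes is in house 5 (clue 4).
By clue 13, the person who likes limes is in house 4.
The only favorite fruit still possible for house 1 is pears.
Clue 5 places the person who likes apples in house 2.
The only favorite fruit still possible for house 3 is kiwis.
So: house 1 = baseball/dentist/pears, house 2 = badminton/doctor/apples, house 3 = hockey/nurse/kiwis, house 4 = golf/chef/limes, house 5 = rugby/plumber/mangoes.

golf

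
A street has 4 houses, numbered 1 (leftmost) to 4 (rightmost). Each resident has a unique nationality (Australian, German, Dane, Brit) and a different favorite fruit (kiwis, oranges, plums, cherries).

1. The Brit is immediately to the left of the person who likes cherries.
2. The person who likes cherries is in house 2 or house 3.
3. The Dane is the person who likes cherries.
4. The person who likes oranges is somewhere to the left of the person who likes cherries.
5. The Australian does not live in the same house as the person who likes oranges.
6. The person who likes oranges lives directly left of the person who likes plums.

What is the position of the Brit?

2

That leaves kiwis as the favorite fruit for house 4.
That leaves oranges as the favorite fruit for house 1.
Clue 6 places the person who likes plums in house 2.
House 3 favorite fruit: only cherries fits.
The Brit is in house 2 (clue 1).
The Dane is in house 3 (clue 3).
That leaves German as the nationality for house 1.
House 4 nationality: only Australian fits.
So: house 1 = German/oranges, house 2 = Brit/plums, house 3 = Dane/cherries, house 4 = Australian/kiwis.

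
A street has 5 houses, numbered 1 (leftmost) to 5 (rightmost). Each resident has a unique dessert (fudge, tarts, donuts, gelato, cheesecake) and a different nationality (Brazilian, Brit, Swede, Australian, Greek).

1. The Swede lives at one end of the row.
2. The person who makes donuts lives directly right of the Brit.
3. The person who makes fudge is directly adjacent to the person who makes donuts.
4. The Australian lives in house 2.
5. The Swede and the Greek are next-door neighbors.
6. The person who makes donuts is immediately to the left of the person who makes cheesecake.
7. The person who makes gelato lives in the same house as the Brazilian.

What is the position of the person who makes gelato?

1

Clue 4: the Australian is in house 2.
That leaves Greek as the nationality for house 4.
Clue 5 places the Swede in house 5.
The person who makes cheesecake is narrowed to house 3 or 5; consider each.
Placing it in house 3 leads to a contradiction, so it's in house 5.
Clue 6: the person who makes donuts is in house 4.
So house 2 gets tarts for dessert.
Clue 2: the Brit is in house 3.
Clue 3: the person who makes fudge is in house 3.
So house 1 gets gelato for dessert.
That leaves Brazilian as the nationality for house 1.
So: house 1 = gelato/Brazilian, house 2 = tarts/Australian, house 3 = fudge/Brit, house 4 = donuts/Greek, house 5 = cheesecake/Swede.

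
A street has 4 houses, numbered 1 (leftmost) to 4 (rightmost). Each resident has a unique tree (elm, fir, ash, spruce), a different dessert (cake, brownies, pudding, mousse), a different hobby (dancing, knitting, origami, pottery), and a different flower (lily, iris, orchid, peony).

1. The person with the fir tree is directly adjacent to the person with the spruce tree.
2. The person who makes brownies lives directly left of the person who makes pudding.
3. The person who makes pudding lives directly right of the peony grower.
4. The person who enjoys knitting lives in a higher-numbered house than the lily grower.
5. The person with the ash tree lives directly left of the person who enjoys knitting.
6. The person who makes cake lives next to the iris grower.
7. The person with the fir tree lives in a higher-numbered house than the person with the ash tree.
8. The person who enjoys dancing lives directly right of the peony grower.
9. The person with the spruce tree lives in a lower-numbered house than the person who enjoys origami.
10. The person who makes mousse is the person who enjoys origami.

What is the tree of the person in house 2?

ash

So house 1 gets pottery for hobby.
The person with the ash tree is narrowed to house 1 or 2 or 3; consider each.
Placing it in house 1 and house 3 leads to a contradiction, so it's in house 2.
Clue 5 places the person who enjoys knitting in house 3.
By clue 1, the person with the fir tree is in house 4.
From clue 1, the person with the spruce tree must be in house 3.
Clue 9: the person who enjoys origami is in house 4.
Clue 10 places the person who makes mousse in house 4.
The only tree still possible for house 1 is elm.
House 2's hobby must be dancing (nothing else left).
By clue 3, the person who makes pudding is in house 2.
The peony grower is in house 1 (clue 3).
So house 3 gets cake for dessert.
So house 1 gets brownies for dessert.
That leaves lily as the flower for house 2.
House 3 flower: only orchid fits.
That leaves iris as the flower for house 4.
So: house 1 = elm/brownies/pottery/peony, house 2 = ash/pudding/dancing/lily, house 3 = spruce/cake/knitting/orchid, house 4 = fir/mousse/origami/iris.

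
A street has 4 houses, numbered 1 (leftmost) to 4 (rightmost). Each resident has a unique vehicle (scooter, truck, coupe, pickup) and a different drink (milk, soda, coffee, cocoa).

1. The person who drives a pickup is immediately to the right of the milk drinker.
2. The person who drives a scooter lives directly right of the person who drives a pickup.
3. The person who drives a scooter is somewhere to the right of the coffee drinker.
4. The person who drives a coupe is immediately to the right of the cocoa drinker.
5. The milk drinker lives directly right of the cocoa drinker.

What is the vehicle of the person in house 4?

House 1 vehicle: only truck fits.
The only drink still possible for house 4 is soda.
Clue 1 places the person who drives a pickup in house 3.
By clue 1, the milk drinker is in house 2.
Clue 2: the person who drives a scooter is in house 4.
Clue 5 places the cocoa drinker in house 1.
House 2 vehicle: only coupe fits.
The only drink still possible for house 3 is coffee.
So: house 1 = truck/cocoa, house 2 = coupe/milk, house 3 = pickup/coffee, house 4 = scooter/soda.

scooter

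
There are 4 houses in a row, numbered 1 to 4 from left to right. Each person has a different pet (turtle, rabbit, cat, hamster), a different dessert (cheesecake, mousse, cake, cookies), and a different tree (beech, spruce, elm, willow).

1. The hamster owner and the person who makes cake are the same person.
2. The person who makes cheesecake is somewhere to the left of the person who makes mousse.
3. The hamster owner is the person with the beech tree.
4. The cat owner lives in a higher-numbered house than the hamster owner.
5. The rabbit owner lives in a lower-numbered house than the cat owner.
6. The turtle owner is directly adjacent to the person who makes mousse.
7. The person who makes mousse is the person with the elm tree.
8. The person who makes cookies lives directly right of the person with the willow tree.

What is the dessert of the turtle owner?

cookies

The cat owner is narrowed to house 2 or 3 or 4; consider each.
Placing it in house 2 and house 3 leads to a contradiction, so it's in house 4.
The hamster owner is narrowed to house 1 or 2 or 3; consider each.
Placing it in house 2 and house 3 leads to a contradiction, so it's in house 1.
Clue 1: the person who makes cake is in house 1.
The person with the beech tree is in house 1 (clue 3).
House 2 dessert: only cheesecake fits.
The rabbit owner is narrowed to house 2 or 3; consider each.
Placing it in house 3 leads to a contradiction, so it's in house 2.
The only pet still possible for house 3 is turtle.
Clue 6: the person who makes mousse is in house 4.
By clue 7, the person with the elm tree is in house 4.
That leaves cookies as the dessert for house 3.
From clue 8, the person with the willow tree must be in house 2.
House 3's tree must be spruce (nothing else left).
So: house 1 = hamster/cake/beech, house 2 = rabbit/cheesecake/willow, house 3 = turtle/cookies/spruce, house 4 = cat/mousse/elm.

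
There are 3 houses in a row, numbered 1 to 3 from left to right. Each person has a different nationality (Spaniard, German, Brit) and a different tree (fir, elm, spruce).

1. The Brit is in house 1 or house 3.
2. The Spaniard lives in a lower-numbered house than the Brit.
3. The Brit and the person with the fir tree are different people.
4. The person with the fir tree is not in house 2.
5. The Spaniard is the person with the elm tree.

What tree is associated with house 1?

fir

By clue 2, the Brit is in house 3.
From clue 4, the person with the fir tree must be in house 1.
House 2's tree must be elm (nothing else left).
The only tree still possible for house 3 is spruce.
The Spaniard is in house 2 (clue 5).
That leaves German as the nationality for house 1.
So: house 1 = German/fir, house 2 = Spaniard/elm, house 3 = Brit/spruce.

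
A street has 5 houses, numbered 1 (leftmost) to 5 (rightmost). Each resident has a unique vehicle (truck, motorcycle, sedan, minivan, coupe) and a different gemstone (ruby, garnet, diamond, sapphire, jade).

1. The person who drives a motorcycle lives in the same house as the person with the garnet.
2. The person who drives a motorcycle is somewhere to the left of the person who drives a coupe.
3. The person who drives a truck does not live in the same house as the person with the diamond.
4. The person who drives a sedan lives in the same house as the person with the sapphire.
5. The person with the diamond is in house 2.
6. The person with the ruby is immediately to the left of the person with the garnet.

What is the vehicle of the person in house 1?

sedan

By clue 5, the person with the diamond is in house 2.
By clue 6, the person with the ruby is in house 3.
Clue 6 places the person with the garnet in house 4.
That leaves minivan as the vehicle for house 2.
The person who drives a motorcycle is in house 4 (clue 1).
From clue 2, the person who drives a coupe must be in house 5.
So house 3 gets truck for vehicle.
The person with the sapphire is in house 1 (clue 4).
House 1's vehicle must be sedan (nothing else left).
The only gemstone still possible for house 5 is jade.
So: house 1 = sedan/sapphire, house 2 = minivan/diamond, house 3 = truck/ruby, house 4 = motorcycle/garnet, house 5 = coupe/jade.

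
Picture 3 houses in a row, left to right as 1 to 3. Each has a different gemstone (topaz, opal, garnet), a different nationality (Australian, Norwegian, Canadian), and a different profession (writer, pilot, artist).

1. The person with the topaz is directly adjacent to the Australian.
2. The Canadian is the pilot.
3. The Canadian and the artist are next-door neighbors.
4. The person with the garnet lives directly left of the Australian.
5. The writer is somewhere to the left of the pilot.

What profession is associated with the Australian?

So house 1 gets Norwegian for nationality.
The person with the garnet is narrowed to house 1 or 2; consider each.
Placing it in house 2 leads to a contradiction, so it's in house 1.
From clue 4, the Australian must be in house 2.
That leaves Canadian as the nationality for house 3.
Clue 1: the person with the topaz is in house 3.
Clue 2: the pilot is in house 3.
The artist is in house 2 (clue 3).
House 2 gemstone: only opal fits.
So house 1 gets writer for profession.
So: house 1 = garnet/Norwegian/writer, house 2 = opal/Australian/artist, house 3 = topaz/Canadian/pilot.

artist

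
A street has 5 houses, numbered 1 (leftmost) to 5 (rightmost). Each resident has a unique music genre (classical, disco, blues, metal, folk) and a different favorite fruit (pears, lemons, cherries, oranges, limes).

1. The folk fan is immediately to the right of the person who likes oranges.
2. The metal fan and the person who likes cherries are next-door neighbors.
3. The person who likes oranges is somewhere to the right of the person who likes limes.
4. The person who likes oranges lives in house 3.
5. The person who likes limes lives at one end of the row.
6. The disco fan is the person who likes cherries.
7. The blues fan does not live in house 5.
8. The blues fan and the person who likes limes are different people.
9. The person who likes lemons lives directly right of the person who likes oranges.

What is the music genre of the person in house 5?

classical

The person who likes oranges is in house 3 (clue 4).
By clue 5, the person who likes limes is in house 1.
Clue 9: the person who likes lemons is in house 4.
By clue 1, the folk fan is in house 4.
Clue 2 places the person who likes cherries in house 2.
The disco fan is in house 2 (clue 6).
So house 1 gets metal for music genre.
The only music genre still possible for house 3 is blues.
So house 5 gets classical for music genre.
House 5's favorite fruit must be pears (nothing else left).
So: house 1 = metal/limes, house 2 = disco/cherries, house 3 = blues/oranges, house 4 = folk/lemons, house 5 = classical/pears.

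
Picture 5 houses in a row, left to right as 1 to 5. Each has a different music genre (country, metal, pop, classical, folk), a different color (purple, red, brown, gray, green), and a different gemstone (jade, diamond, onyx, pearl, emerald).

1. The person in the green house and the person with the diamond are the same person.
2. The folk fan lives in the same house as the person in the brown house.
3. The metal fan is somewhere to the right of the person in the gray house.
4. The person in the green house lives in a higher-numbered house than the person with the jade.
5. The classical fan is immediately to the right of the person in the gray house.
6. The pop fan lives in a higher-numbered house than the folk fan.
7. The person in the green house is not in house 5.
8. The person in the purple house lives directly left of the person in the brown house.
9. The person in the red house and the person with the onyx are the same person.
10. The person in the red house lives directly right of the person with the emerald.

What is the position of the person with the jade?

So house 1 gets country for music genre.
House 5 color: only red fits.
Clue 9: the person with the onyx is in house 5.
Clue 10: the person with the emerald is in house 4.
The person in the green house is narrowed to house 2 or 3; consider each.
Placing it in house 3 leads to a contradiction, so it's in house 2.
From clue 1, the person with the diamond must be in house 2.
Clue 4: the person with the jade is in house 1.
House 3 gemstone: only pearl fits.
Clue 8: the person in the purple house is in house 3.
Clue 8 places the person in the brown house in house 4.
House 1 color: only gray fits.
Clue 2: the folk fan is in house 4.
Clue 5 places the classical fan in house 2.
Clue 6: the pop fan is in house 5.
So house 3 gets metal for music genre.
So: house 1 = country/gray/jade, house 2 = classical/green/diamond, house 3 = metal/purple/pearl, house 4 = folk/brown/emerald, house 5 = pop/red/onyx.

1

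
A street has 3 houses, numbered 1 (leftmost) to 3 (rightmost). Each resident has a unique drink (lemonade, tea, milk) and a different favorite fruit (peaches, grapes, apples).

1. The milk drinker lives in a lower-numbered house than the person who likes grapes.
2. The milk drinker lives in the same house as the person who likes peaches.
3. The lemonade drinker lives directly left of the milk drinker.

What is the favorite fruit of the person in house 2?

From clue 3, the lemonade drinker must be in house 1.
By clue 3, the milk drinker is in house 2.
The only drink still possible for house 3 is tea.
From clue 1, the person who likes grapes must be in house 3.
From clue 2, the person who likes peaches must be in house 2.
House 1 favorite fruit: only apples fits.
So: house 1 = lemonade/apples, house 2 = milk/peaches, house 3 = tea/grapes.

peaches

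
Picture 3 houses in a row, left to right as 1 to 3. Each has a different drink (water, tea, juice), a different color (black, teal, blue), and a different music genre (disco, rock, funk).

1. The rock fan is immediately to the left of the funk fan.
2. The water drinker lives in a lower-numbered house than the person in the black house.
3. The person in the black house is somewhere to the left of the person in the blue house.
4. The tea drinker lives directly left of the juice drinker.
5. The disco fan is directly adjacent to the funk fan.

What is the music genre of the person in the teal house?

Clue 3 places the person in the black house in house 2.
From clue 3, the person in the blue house must be in house 3.
House 3's drink must be juice (nothing else left).
House 1 color: only teal fits.
By clue 2, the water drinker is in house 1.
Clue 4: the tea drinker is in house 2.
The funk fan is narrowed to house 2 or 3; consider each.
Placing it in house 3 leads to a contradiction, so it's in house 2.
The rock fan is in house 1 (clue 1).
So house 3 gets disco for music genre.
So: house 1 = water/teal/rock, house 2 = tea/black/funk, house 3 = juice/blue/disco.

rock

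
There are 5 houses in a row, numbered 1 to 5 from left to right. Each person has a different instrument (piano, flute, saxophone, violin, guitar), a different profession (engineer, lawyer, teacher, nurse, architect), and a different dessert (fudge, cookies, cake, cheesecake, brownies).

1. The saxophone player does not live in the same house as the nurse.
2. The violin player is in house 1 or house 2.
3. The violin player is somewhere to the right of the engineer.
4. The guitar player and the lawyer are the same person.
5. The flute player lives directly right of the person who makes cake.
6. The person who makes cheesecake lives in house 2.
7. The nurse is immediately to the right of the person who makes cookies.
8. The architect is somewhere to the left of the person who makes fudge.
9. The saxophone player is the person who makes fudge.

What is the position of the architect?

4

Clue 3 places the violin player in house 2.
Clue 3: the engineer is in house 1.
From clue 6, the person who makes cheesecake must be in house 2.
House 1's instrument must be piano (nothing else left).
The flute player is narrowed to house 4 or 5; consider each.
Placing it in house 5 leads to a contradiction, so it's in house 4.
The person who makes cake is in house 3 (clue 5).
Clue 9: the saxophone player is in house 5.
The person who makes fudge is in house 5 (clue 9).
The only instrument still possible for house 3 is guitar.
By clue 1, the nurse is in house 2.
By clue 4, the lawyer is in house 3.
From clue 7, the person who makes cookies must be in house 1.
House 4 profession: only architect fits.
That leaves teacher as the profession for house 5.
The only dessert still possible for house 4 is brownies.
So: house 1 = piano/engineer/cookies, house 2 = violin/nurse/cheesecake, house 3 = guitar/lawyer/cake, house 4 = flute/architect/brownies, house 5 = saxophone/teacher/fudge.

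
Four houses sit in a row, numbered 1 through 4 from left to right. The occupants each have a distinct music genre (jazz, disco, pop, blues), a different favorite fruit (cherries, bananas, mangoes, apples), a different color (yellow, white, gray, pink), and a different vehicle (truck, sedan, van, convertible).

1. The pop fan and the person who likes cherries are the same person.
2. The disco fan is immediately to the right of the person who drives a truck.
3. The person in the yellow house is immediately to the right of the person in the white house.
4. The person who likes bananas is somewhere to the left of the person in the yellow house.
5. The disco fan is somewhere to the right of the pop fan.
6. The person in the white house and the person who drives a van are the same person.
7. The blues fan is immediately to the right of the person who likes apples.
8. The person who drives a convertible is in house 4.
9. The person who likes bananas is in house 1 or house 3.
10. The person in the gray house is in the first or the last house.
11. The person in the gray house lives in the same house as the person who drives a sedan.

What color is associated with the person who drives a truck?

pink

The person who drives a convertible is in house 4 (clue 8).
By clue 11, the person in the gray house is in house 1.
That leaves mangoes as the favorite fruit for house 4.
That leaves sedan as the vehicle for house 1.
The disco fan is narrowed to house 3 or 4; consider each.
Placing it in house 4 leads to a contradiction, so it's in house 3.
From clue 2, the person who drives a truck must be in house 2.
That leaves van as the vehicle for house 3.
From clue 6, the person in the white house must be in house 3.
House 2's favorite fruit must be cherries (nothing else left).
So house 2 gets pink for color.
So house 4 gets yellow for color.
Clue 1 places the pop fan in house 2.
That leaves jazz as the music genre for house 1.
House 4 music genre: only blues fits.
Clue 7: the person who likes apples is in house 3.
House 1 favorite fruit: only bananas fits.
So: house 1 = jazz/bananas/gray/sedan, house 2 = pop/cherries/pink/truck, house 3 = disco/apples/white/van, house 4 = blues/mangoes/yellow/convertible.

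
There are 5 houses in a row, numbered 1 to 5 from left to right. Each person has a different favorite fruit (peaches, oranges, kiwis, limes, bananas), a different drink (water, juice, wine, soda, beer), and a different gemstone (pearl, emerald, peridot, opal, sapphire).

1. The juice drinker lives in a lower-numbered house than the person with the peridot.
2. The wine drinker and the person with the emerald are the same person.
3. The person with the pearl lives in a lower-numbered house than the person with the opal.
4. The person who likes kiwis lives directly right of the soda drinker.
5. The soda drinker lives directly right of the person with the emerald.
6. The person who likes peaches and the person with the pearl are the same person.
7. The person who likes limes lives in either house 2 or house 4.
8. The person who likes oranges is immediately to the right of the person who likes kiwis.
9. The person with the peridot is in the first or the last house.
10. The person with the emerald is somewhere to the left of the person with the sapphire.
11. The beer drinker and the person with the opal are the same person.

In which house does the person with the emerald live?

Clue 9: the person with the peridot is in house 5.
That leaves water as the drink for house 5.
The person who likes kiwis is narrowed to house 3 or 4; consider each.
Placing it in house 3 leads to a contradiction, so it's in house 4.
Clue 4: the soda drinker is in house 3.
The person with the emerald is in house 2 (clue 5).
By clue 8, the person who likes oranges is in house 5.
So house 2 gets limes for favorite fruit.
So house 1 gets pearl for gemstone.
Clue 2 places the wine drinker in house 2.
From clue 6, the person who likes peaches must be in house 1.
By clue 11, the beer drinker is in house 4.
Clue 11 places the person with the opal in house 4.
The only favorite fruit still possible for house 3 is bananas.
House 1 drink: only juice fits.
The only gemstone still possible for house 3 is sapphire.
So: house 1 = peaches/juice/pearl, house 2 = limes/wine/emerald, house 3 = bananas/soda/sapphire, house 4 = kiwis/beer/opal, house 5 = oranges/water/peridot.

2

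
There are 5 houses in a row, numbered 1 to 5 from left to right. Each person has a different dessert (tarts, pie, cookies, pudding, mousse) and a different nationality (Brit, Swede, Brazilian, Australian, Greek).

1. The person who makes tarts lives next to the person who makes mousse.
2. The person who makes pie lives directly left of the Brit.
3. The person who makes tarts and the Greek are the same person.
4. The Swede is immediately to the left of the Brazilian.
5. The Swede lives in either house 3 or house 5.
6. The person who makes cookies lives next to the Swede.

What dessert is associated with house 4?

By clue 5, the Swede is in house 3.
The Brazilian is in house 4 (clue 4).
The person who makes cookies is narrowed to house 2 or 4; consider each.
Placing it in house 4 leads to a contradiction, so it's in house 2.
Clue 1: the person who makes tarts is in house 5.
From clue 1, the person who makes mousse must be in house 4.
Clue 3 places the Greek in house 5.
That leaves pudding as the dessert for house 3.
House 1's nationality must be Australian (nothing else left).
House 2 nationality: only Brit fits.
That leaves pie as the dessert for house 1.
So: house 1 = pie/Australian, house 2 = cookies/Brit, house 3 = pudding/Swede, house 4 = mousse/Brazilian, house 5 = tarts/Greek.

mousse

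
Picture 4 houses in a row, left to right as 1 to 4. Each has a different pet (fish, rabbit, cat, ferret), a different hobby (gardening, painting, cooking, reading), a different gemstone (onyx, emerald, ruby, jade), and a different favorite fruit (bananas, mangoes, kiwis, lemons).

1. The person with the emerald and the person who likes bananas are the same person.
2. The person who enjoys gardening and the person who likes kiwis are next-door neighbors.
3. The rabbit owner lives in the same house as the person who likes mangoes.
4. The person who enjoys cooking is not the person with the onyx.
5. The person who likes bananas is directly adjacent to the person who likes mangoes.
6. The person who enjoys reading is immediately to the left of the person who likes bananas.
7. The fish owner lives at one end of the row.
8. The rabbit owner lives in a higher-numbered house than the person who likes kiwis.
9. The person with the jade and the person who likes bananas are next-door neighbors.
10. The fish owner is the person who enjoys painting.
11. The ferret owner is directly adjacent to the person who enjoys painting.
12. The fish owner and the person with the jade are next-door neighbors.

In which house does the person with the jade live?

The ferret owner is narrowed to house 2 or 3; consider each.
Placing it in house 3 leads to a contradiction, so it's in house 2.
By clue 11, the person who enjoys painting is in house 1.
From clue 10, the fish owner must be in house 1.
Clue 12: the person with the jade is in house 2.
The person who likes bananas is in house 3 (clue 9).
That leaves mangoes as the favorite fruit for house 4.
By clue 1, the person with the emerald is in house 3.
Clue 3: the rabbit owner is in house 4.
Clue 6: the person who enjoys reading is in house 2.
So house 3 gets cat for pet.
So house 4 gets cooking for hobby.
From clue 2, the person who likes kiwis must be in house 2.
The person with the onyx is in house 1 (clue 4).
House 3's hobby must be gardening (nothing else left).
House 4's gemstone must be ruby (nothing else left).
House 1 favorite fruit: only lemons fits.
So: house 1 = fish/painting/onyx/lemons, house 2 = ferret/reading/jade/kiwis, house 3 = cat/gardening/emerald/bananas, house 4 = rabbit/cooking/ruby/mangoes.

2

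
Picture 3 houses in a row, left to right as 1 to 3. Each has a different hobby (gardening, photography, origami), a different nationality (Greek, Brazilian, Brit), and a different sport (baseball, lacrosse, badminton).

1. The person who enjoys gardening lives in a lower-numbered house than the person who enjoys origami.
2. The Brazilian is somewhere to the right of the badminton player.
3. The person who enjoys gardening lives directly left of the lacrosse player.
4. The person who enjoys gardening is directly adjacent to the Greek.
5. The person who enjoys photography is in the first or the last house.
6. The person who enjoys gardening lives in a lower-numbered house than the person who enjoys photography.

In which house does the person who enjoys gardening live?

1

By clue 6, the person who enjoys photography is in house 3.
So house 1 gets gardening for hobby.
House 2's hobby must be origami (nothing else left).
From clue 3, the lacrosse player must be in house 2.
From clue 4, the Greek must be in house 2.
The only nationality still possible for house 1 is Brit.
House 3's nationality must be Brazilian (nothing else left).
House 1 sport: only badminton fits.
House 3 sport: only baseball fits.
So: house 1 = gardening/Brit/badminton, house 2 = origami/Greek/lacrosse, house 3 = photography/Brazilian/baseball.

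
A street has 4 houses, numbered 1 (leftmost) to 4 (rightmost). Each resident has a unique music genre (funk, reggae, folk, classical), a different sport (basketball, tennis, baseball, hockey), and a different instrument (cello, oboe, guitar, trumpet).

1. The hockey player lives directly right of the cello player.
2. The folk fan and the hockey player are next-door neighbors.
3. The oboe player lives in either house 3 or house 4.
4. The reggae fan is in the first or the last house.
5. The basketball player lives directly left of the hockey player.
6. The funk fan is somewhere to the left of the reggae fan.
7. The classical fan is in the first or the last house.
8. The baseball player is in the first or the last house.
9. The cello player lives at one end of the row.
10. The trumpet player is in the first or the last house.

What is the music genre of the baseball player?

By clue 6, the reggae fan is in house 4.
Clue 9: the cello player is in house 1.
The only music genre still possible for house 1 is classical.
House 2 instrument: only guitar fits.
That leaves oboe as the instrument for house 3.
House 4 instrument: only trumpet fits.
Clue 1: the hockey player is in house 2.
Clue 2: the folk fan is in house 3.
From clue 5, the basketball player must be in house 1.
House 2's music genre must be funk (nothing else left).
That leaves tennis as the sport for house 3.
The only sport still possible for house 4 is baseball.
So: house 1 = classical/basketball/cello, house 2 = funk/hockey/guitar, house 3 = folk/tennis/oboe, house 4 = reggae/baseball/trumpet.

reggae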